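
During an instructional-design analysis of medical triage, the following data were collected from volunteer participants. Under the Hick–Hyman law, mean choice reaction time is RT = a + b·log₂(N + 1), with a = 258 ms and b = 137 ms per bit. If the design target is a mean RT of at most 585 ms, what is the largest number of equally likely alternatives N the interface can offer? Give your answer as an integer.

4

Set 258 + 137·log₂(N + 1) ≤ 585.
log₂(N + 1) ≤ (585 − 258) / 137 = 2.3869.
N + 1 ≤ 2^2.3869 = 5.2303.
N ≤ 4.2303, so the largest integer N is 4.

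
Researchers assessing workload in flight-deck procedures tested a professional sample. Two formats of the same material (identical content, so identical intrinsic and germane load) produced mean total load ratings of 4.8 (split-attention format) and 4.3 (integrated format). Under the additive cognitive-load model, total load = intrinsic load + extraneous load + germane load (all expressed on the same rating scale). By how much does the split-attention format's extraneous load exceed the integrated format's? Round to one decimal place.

0.5

Intrinsic and germane load are equal across formats, so the difference in total load equals the difference in extraneous load.
Extraneous-load difference = 4.8 − 4.3 = 0.5.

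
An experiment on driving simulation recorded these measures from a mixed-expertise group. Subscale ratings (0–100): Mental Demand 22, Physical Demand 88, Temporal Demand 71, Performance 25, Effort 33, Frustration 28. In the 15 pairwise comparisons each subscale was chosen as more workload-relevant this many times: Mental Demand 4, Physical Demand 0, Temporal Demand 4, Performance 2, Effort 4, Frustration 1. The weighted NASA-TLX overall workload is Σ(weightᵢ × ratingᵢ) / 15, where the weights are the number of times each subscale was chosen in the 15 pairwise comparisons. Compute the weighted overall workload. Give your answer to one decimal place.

38.8

The tallies are the weights (they sum to 15).
Weighted sum = 4·22 + 0·88 + 4·71 + 2·25 + 4·33 + 1·28
            = 88 + 0 + 284 + 50 + 132 + 28 = 582.
Overall workload = 582 / 15 = 38.8000 ≈ 38.8.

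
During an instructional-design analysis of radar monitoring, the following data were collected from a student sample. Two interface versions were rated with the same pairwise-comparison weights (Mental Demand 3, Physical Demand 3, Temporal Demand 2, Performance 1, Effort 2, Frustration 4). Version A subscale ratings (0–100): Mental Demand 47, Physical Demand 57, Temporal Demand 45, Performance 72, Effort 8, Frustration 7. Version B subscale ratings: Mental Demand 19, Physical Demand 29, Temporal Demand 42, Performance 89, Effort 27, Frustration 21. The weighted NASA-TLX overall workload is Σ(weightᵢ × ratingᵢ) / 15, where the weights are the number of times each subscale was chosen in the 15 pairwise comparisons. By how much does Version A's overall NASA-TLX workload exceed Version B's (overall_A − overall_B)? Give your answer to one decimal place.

Version A weighted sum = 3·47 + 3·57 + 2·45 + 1·72 + 2·8 + 4·7 = 141 + 171 + 90 + 72 + 16 + 28 = 518; overall_A = 518/15 = 34.5333.
Version B weighted sum = 3·19 + 3·29 + 2·42 + 1·89 + 2·27 + 4·21 = 57 + 87 + 84 + 89 + 54 + 84 = 455; overall_B = 455/15 = 30.3333.
Difference = 34.5333 − 30.3333 = 4.2000 ≈ 4.2.

4.2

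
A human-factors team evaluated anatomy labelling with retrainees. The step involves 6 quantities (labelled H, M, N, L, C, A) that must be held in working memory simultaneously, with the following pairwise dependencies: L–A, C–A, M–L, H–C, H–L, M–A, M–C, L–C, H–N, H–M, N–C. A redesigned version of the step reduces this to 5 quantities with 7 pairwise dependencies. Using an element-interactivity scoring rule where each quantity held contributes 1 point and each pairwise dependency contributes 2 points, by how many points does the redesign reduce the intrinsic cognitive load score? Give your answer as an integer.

Original: 6 × 1 + 11 × 2 = 6 + 22 = 28.
Redesigned: 5 × 1 + 7 × 2 = 5 + 14 = 19.
Reduction = 28 − 19 = 9.

9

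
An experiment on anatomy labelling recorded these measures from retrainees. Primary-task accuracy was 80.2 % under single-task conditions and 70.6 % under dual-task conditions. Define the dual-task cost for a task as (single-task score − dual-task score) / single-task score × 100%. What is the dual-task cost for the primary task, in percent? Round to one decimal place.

12.0

Cost = (80.2 − 70.6) / 80.2 × 100%
     = 9.6000 / 80.2 × 100% = 11.9701%.
≈ 12.0%.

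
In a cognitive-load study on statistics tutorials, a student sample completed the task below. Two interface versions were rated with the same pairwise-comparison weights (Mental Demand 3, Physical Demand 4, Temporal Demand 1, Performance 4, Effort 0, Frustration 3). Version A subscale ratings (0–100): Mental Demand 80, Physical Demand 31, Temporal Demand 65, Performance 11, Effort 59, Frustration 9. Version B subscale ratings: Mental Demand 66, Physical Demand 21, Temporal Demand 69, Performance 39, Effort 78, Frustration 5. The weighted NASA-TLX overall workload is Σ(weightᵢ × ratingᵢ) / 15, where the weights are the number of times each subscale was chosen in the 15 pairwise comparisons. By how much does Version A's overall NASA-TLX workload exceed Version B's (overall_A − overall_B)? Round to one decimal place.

Version A weighted sum = 3·80 + 4·31 + 1·65 + 4·11 + 0·59 + 3·9 = 240 + 124 + 65 + 44 + 0 + 27 = 500; overall_A = 500/15 = 33.3333.
Version B weighted sum = 3·66 + 4·21 + 1·69 + 4·39 + 0·78 + 3·5 = 198 + 84 + 69 + 156 + 0 + 15 = 522; overall_B = 522/15 = 34.8000.
Difference = 33.3333 − 34.8000 = -1.4667 ≈ -1.5.

-1.5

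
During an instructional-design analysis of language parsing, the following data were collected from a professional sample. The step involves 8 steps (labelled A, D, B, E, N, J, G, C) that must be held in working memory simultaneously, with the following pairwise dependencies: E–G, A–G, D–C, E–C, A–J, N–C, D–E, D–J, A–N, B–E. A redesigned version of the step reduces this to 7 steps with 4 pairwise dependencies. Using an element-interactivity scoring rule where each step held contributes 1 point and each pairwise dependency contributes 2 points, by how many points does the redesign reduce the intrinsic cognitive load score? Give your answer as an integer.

Original: 8 × 1 + 10 × 2 = 8 + 20 = 28.
Redesigned: 7 × 1 + 4 × 2 = 7 + 8 = 15.
Reduction = 28 − 15 = 13.

13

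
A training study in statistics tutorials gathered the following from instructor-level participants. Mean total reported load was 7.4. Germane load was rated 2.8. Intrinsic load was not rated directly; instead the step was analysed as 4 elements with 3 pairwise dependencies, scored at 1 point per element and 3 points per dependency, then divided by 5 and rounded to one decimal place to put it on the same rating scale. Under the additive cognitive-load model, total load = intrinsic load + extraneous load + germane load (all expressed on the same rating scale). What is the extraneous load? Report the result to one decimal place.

2.0

Intrinsic (element-interactivity): (4 × 1 + 3 × 3) / 5 = 13 / 5 = 2.6000 → 2.6.
extraneous load = total − intrinsic − germane
             = 7.4 − 2.6 − 2.8 = 2.0.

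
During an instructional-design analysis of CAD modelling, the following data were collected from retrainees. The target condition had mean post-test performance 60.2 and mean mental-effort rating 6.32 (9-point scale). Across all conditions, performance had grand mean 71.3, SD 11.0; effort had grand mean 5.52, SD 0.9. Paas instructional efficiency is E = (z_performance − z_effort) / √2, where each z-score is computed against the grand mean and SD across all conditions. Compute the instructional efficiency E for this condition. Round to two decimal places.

-1.34

z_performance = (60.2 − 71.3) / 11.0 = -11.1000 / 11.0 = -1.0091.
z_effort = (6.32 − 5.52) / 0.9 = 0.8000 / 0.9 = 0.8889.
z_P − z_E = -1.0091 − 0.8889 = -1.8980.
E = -1.8980 / √2 = -1.8980 / 1.41421 = -1.3421 ≈ -1.34.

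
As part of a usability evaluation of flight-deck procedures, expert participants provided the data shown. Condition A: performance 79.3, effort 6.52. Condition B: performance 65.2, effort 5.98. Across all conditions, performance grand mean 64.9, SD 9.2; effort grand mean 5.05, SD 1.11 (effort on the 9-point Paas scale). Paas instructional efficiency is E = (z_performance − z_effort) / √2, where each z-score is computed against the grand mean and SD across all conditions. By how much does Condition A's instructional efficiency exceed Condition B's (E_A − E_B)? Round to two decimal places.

0.74

Condition A: z_P = (79.3 − 64.9)/9.2 = 1.5652; z_E = (6.52 − 5.05)/1.11 = 1.3243; E_A = (1.5652 − 1.3243)/√2 = 0.1703.
Condition B: z_P = (65.2 − 64.9)/9.2 = 0.0326; z_E = (5.98 − 5.05)/1.11 = 0.8378; E_B = (0.0326 − 0.8378)/√2 = -0.5694.
E_A − E_B = 0.1703 − (-0.5694) = 0.7397 ≈ 0.74.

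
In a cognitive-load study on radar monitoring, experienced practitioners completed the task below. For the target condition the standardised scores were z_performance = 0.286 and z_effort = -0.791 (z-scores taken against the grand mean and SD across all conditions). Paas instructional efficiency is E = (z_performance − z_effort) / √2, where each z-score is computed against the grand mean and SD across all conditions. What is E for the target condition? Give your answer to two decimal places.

0.76

z_P − z_E = 0.286 − (-0.791) = 1.0770.
E = 1.0770 / √2 = 1.0770 / 1.41421 = 0.7616 ≈ 0.76.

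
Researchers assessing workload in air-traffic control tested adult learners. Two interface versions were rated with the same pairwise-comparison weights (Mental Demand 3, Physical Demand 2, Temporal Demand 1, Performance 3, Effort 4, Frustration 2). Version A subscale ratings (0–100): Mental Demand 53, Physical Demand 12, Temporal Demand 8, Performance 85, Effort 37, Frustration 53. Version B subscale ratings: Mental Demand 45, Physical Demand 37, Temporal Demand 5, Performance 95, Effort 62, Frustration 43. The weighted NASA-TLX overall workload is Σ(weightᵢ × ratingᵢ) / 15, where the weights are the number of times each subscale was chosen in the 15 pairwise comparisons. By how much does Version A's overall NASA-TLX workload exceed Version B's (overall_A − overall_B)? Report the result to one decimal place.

Version A weighted sum = 3·53 + 2·12 + 1·8 + 3·85 + 4·37 + 2·53 = 159 + 24 + 8 + 255 + 148 + 106 = 700; overall_A = 700/15 = 46.6667.
Version B weighted sum = 3·45 + 2·37 + 1·5 + 3·95 + 4·62 + 2·43 = 135 + 74 + 5 + 285 + 248 + 86 = 833; overall_B = 833/15 = 55.5333.
Difference = 46.6667 − 55.5333 = -8.8666 ≈ -8.9.

-8.9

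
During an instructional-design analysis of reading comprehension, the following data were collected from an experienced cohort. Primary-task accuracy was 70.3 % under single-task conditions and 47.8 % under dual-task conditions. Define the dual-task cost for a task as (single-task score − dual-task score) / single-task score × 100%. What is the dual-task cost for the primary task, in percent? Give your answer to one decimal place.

Cost = (70.3 − 47.8) / 70.3 × 100%
     = 22.5000 / 70.3 × 100% = 32.0057%.
≈ 32.0%.

32.0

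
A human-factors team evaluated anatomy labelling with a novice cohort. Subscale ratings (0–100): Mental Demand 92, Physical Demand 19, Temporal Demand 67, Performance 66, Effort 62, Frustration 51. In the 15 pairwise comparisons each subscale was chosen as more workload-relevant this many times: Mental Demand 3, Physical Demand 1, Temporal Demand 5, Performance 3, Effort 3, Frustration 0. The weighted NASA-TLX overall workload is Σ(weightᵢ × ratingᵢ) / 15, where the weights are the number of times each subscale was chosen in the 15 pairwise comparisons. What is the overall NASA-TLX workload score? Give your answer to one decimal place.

The tallies are the weights (they sum to 15).
Weighted sum = 3·92 + 1·19 + 5·67 + 3·66 + 3·62 + 0·51
            = 276 + 19 + 335 + 198 + 186 + 0 = 1014.
Overall workload = 1014 / 15 = 67.6000 ≈ 67.6.

67.6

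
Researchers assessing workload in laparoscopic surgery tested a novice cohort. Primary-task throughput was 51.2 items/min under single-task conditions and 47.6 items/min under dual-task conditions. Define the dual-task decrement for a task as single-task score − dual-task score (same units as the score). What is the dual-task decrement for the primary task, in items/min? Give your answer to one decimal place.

Decrement = 51.2 − 47.6 = 3.6000 items/min ≈ 3.6 items/min.

3.6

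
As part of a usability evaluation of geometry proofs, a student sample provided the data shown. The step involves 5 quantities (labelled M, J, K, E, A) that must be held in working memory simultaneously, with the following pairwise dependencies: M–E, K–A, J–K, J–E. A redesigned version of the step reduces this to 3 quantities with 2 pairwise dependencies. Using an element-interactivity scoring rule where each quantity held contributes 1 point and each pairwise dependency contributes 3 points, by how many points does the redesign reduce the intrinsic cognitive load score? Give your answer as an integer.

Original: 5 × 1 + 4 × 3 = 5 + 12 = 17.
Redesigned: 3 × 1 + 2 × 3 = 3 + 6 = 9.
Reduction = 17 − 9 = 8.

8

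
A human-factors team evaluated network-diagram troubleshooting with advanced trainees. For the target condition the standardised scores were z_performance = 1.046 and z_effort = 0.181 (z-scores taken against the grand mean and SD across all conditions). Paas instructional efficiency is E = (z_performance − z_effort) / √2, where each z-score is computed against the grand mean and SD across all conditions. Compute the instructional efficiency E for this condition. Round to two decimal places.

z_P − z_E = 1.046 − 0.181 = 0.8650.
E = 0.8650 / √2 = 0.8650 / 1.41421 = 0.6116 ≈ 0.61.

0.61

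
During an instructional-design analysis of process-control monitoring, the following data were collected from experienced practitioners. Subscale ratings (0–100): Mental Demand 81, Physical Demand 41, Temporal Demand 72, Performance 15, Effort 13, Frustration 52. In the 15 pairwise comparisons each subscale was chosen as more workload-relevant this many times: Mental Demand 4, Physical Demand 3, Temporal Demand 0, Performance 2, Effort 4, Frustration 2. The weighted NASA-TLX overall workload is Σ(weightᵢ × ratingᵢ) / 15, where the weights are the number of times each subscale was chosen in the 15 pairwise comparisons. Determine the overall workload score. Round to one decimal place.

The tallies are the weights (they sum to 15).
Weighted sum = 4·81 + 3·41 + 0·72 + 2·15 + 4·13 + 2·52
            = 324 + 123 + 0 + 30 + 52 + 104 = 633.
Overall workload = 633 / 15 = 42.2000 ≈ 42.2.

42.2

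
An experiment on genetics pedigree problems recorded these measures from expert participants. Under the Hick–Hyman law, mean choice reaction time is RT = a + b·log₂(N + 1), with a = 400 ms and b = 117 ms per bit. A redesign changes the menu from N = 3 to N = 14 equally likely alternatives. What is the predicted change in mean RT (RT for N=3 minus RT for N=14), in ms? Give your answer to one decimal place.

RT(3) = 400 + 117·log₂(4) = 400 + 117·2.0000 = 634.0000 ms.
RT(14) = 400 + 117·log₂(15) = 400 + 117·3.9069 = 857.1073 ms.
Difference = 634.0000 − 857.1073 = -223.1073 ≈ -223.1 ms.

-223.1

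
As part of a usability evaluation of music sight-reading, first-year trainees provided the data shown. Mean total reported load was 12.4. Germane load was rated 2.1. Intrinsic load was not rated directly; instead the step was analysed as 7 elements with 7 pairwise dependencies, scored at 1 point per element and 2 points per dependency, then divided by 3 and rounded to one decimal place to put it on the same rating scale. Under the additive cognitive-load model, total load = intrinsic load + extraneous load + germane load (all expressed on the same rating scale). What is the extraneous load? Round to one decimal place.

Intrinsic (element-interactivity): (7 × 1 + 7 × 2) / 3 = 21 / 3 = 7.0000 → 7.0.
extraneous load = total − intrinsic − germane
             = 12.4 − 7.0 − 2.1 = 3.3.

3.3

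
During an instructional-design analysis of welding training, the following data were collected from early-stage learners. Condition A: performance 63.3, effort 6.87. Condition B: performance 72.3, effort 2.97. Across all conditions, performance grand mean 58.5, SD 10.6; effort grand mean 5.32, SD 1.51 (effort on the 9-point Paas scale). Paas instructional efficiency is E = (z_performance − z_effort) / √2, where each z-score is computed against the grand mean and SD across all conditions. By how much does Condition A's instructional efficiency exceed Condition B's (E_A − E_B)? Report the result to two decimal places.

Condition A: z_P = (63.3 − 58.5)/10.6 = 0.4528; z_E = (6.87 − 5.32)/1.51 = 1.0265; E_A = (0.4528 − 1.0265)/√2 = -0.4057.
Condition B: z_P = (72.3 − 58.5)/10.6 = 1.3019; z_E = (2.97 − 5.32)/1.51 = -1.5563; E_B = (1.3019 − (-1.5563))/√2 = 2.0211.
E_A − E_B = -0.4057 − 2.0211 = -2.4268 ≈ -2.43.

-2.43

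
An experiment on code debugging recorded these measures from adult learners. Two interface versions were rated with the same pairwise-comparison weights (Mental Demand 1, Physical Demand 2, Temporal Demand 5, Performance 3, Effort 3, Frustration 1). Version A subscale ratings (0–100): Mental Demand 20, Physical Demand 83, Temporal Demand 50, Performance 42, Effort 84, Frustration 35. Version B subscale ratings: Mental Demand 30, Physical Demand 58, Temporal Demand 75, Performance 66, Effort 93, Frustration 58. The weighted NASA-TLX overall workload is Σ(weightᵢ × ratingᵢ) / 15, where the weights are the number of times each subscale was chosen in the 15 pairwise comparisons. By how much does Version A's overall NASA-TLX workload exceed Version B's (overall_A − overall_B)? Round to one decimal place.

Version A weighted sum = 1·20 + 2·83 + 5·50 + 3·42 + 3·84 + 1·35 = 20 + 166 + 250 + 126 + 252 + 35 = 849; overall_A = 849/15 = 56.6000.
Version B weighted sum = 1·30 + 2·58 + 5·75 + 3·66 + 3·93 + 1·58 = 30 + 116 + 375 + 198 + 279 + 58 = 1056; overall_B = 1056/15 = 70.4000.
Difference = 56.6000 − 70.4000 = -13.8000 ≈ -13.8.

-13.8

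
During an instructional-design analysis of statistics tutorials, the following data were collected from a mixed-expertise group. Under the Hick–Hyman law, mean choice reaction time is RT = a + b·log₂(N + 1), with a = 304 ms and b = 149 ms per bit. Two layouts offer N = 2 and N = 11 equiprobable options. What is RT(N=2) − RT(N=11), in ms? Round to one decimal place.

-298.0

RT(2) = 304 + 149·log₂(3) = 304 + 149·1.5850 = 540.1650 ms.
RT(11) = 304 + 149·log₂(12) = 304 + 149·3.5850 = 838.1650 ms.
Difference = 540.1650 − 838.1650 = -298.0000 ≈ -298.0 ms.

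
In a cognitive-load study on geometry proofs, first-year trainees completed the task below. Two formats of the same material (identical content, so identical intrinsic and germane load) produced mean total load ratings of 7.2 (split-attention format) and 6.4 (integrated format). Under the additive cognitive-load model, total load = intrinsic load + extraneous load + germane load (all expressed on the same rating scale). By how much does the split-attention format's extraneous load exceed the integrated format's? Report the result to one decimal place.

0.8

Intrinsic and germane load are equal across formats, so the difference in total load equals the difference in extraneous load.
Extraneous-load difference = 7.2 − 6.4 = 0.8.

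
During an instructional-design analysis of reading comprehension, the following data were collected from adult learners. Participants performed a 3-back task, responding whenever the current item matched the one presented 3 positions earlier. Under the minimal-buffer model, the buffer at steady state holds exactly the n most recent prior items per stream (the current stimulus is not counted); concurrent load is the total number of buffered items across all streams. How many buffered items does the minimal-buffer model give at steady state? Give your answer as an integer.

3

The buffer holds the 3 most recent prior items.
Steady-state concurrent load = 3 items.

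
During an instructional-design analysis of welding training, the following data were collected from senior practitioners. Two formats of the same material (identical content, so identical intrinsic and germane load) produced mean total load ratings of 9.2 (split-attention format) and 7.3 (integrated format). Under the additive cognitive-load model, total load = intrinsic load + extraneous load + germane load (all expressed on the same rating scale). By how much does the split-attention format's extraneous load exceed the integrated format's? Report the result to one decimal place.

Intrinsic and germane load are equal across formats, so the difference in total load equals the difference in extraneous load.
Extraneous-load difference = 9.2 − 7.3 = 1.9.

1.9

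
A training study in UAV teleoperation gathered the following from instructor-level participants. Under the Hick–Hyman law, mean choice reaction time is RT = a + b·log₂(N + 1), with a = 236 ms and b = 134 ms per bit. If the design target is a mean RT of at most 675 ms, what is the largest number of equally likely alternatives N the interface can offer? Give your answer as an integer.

Set 236 + 134·log₂(N + 1) ≤ 675.
log₂(N + 1) ≤ (675 − 236) / 134 = 3.2761.
N + 1 ≤ 2^3.2761 = 9.6873.
N ≤ 8.6873, so the largest integer N is 8.

8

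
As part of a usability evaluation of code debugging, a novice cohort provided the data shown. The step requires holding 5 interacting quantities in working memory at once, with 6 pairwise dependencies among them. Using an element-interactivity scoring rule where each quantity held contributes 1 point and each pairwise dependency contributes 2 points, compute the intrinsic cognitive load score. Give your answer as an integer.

17

Element contribution: 5 × 1 = 5.
Interaction contribution: 6 × 2 = 12.
Intrinsic load = 5 + 12 = 17.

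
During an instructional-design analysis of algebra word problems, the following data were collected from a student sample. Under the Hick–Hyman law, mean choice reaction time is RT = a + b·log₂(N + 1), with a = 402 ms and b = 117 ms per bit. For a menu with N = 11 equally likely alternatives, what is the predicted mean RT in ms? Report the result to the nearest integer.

log₂(11 + 1) = log₂(12) = 3.5850.
RT = 402 + 117 × 3.5850 = 402 + 419.4450 = 821.4450 ms.
≈ 821 ms.

821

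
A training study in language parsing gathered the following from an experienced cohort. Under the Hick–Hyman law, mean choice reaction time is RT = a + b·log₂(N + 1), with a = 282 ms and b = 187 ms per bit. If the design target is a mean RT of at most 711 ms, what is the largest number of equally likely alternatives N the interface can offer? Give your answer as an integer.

Set 282 + 187·log₂(N + 1) ≤ 711.
log₂(N + 1) ≤ (711 − 282) / 187 = 2.2941.
N + 1 ≤ 2^2.2941 = 4.9045.
N ≤ 3.9045, so the largest integer N is 3.

3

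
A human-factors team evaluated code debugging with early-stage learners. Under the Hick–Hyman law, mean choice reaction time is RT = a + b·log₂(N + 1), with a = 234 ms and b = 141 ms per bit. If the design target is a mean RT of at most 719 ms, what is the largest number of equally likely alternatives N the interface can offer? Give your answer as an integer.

9

Set 234 + 141·log₂(N + 1) ≤ 719.
log₂(N + 1) ≤ (719 − 234) / 141 = 3.4397.
N + 1 ≤ 2^3.4397 = 10.8506.
N ≤ 9.8506, so the largest integer N is 9.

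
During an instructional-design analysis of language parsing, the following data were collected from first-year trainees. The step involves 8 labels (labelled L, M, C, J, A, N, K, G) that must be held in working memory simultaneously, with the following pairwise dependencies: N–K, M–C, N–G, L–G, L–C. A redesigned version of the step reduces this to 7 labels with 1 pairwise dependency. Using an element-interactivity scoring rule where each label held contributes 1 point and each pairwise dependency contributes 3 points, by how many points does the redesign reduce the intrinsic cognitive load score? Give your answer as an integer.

13

Original: 8 × 1 + 5 × 3 = 8 + 15 = 23.
Redesigned: 7 × 1 + 1 × 3 = 7 + 3 = 10.
Reduction = 23 − 10 = 13.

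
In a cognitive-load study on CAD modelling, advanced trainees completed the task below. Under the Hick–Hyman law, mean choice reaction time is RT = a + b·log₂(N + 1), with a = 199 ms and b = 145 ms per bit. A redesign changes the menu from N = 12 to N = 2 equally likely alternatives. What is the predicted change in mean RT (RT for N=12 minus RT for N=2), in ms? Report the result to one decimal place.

RT(12) = 199 + 145·log₂(13) = 199 + 145·3.7004 = 735.5580 ms.
RT(2) = 199 + 145·log₂(3) = 199 + 145·1.5850 = 428.8250 ms.
Difference = 735.5580 − 428.8250 = 306.7330 ≈ 306.7 ms.

306.7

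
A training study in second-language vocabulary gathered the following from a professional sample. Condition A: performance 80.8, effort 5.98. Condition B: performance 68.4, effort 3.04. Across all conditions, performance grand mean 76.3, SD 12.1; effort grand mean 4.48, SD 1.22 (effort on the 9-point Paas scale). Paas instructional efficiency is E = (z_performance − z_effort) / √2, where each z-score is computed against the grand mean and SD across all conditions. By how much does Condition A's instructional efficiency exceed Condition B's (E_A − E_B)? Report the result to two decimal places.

Condition A: z_P = (80.8 − 76.3)/12.1 = 0.3719; z_E = (5.98 − 4.48)/1.22 = 1.2295; E_A = (0.3719 − 1.2295)/√2 = -0.6064.
Condition B: z_P = (68.4 − 76.3)/12.1 = -0.6529; z_E = (3.04 − 4.48)/1.22 = -1.1803; E_B = (-0.6529 − (-1.1803))/√2 = 0.3729.
E_A − E_B = -0.6064 − 0.3729 = -0.9793 ≈ -0.98.

-0.98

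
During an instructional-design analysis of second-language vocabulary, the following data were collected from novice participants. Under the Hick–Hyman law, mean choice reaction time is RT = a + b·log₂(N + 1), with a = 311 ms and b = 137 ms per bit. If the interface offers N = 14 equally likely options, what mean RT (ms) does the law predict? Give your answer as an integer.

846

log₂(14 + 1) = log₂(15) = 3.9069.
RT = 311 + 137 × 3.9069 = 311 + 535.2453 = 846.2453 ms.
≈ 846 ms.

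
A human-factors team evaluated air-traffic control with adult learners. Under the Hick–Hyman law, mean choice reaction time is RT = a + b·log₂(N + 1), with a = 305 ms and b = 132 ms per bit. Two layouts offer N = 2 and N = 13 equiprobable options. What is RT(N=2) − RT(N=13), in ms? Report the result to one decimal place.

-293.4

RT(2) = 305 + 132·log₂(3) = 305 + 132·1.5850 = 514.2200 ms.
RT(13) = 305 + 132·log₂(14) = 305 + 132·3.8074 = 807.5768 ms.
Difference = 514.2200 − 807.5768 = -293.3568 ≈ -293.4 ms.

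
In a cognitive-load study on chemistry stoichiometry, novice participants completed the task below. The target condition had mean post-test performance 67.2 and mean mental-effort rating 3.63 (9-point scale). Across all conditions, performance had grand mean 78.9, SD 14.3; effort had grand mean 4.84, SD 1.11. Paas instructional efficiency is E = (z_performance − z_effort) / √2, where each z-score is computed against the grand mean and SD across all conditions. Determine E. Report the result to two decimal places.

z_performance = (67.2 − 78.9) / 14.3 = -11.7000 / 14.3 = -0.8182.
z_effort = (3.63 − 4.84) / 1.11 = -1.2100 / 1.11 = -1.0901.
z_P − z_E = -0.8182 − (-1.0901) = 0.2719.
E = 0.2719 / √2 = 0.2719 / 1.41421 = 0.1923 ≈ 0.19.

0.19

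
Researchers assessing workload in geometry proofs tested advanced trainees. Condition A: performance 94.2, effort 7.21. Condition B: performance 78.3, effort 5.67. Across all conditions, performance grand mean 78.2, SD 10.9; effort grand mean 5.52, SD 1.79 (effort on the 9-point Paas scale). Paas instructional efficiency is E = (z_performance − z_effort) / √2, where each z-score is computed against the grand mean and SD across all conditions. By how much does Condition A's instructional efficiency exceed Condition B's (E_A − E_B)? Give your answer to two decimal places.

Condition A: z_P = (94.2 − 78.2)/10.9 = 1.4679; z_E = (7.21 − 5.52)/1.79 = 0.9441; E_A = (1.4679 − 0.9441)/√2 = 0.3704.
Condition B: z_P = (78.3 − 78.2)/10.9 = 0.0092; z_E = (5.67 − 5.52)/1.79 = 0.0838; E_B = (0.0092 − 0.0838)/√2 = -0.0528.
E_A − E_B = 0.3704 − (-0.0528) = 0.4232 ≈ 0.42.

0.42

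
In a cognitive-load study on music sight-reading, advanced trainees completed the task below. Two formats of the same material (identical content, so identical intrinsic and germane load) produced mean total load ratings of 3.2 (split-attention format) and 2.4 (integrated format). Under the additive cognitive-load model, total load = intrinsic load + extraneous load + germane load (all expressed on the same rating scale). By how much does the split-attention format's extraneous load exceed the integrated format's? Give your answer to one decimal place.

Intrinsic and germane load are equal across formats, so the difference in total load equals the difference in extraneous load.
Extraneous-load difference = 3.2 − 2.4 = 0.8.

0.8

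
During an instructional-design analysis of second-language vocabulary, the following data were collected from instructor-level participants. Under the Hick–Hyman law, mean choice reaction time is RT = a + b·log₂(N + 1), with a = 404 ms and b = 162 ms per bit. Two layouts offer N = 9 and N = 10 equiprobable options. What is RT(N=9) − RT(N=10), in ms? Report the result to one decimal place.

-22.3

RT(9) = 404 + 162·log₂(10) = 404 + 162·3.3219 = 942.1478 ms.
RT(10) = 404 + 162·log₂(11) = 404 + 162·3.4594 = 964.4228 ms.
Difference = 942.1478 − 964.4228 = -22.2750 ≈ -22.3 ms.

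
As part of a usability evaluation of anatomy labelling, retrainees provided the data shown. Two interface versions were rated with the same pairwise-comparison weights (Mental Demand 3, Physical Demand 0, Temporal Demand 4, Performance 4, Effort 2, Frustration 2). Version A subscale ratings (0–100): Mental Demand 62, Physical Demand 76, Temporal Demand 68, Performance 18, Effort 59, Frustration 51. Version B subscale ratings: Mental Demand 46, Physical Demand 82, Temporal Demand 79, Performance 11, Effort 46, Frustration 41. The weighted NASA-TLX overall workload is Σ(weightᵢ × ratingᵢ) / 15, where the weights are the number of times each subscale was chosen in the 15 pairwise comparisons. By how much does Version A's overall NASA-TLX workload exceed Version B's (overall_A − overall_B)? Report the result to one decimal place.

5.2

Version A weighted sum = 3·62 + 0·76 + 4·68 + 4·18 + 2·59 + 2·51 = 186 + 0 + 272 + 72 + 118 + 102 = 750; overall_A = 750/15 = 50.0000.
Version B weighted sum = 3·46 + 0·82 + 4·79 + 4·11 + 2·46 + 2·41 = 138 + 0 + 316 + 44 + 92 + 82 = 672; overall_B = 672/15 = 44.8000.
Difference = 50.0000 − 44.8000 = 5.2000 ≈ 5.2.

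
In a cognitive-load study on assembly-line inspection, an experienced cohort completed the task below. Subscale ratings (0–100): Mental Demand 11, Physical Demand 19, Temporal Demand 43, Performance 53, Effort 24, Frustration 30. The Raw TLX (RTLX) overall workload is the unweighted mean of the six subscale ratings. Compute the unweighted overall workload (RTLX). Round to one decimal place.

30.0

Sum of ratings = 11 + 19 + 43 + 53 + 24 + 30 = 180.
RTLX = 180 / 6 = 30.0000 ≈ 30.0.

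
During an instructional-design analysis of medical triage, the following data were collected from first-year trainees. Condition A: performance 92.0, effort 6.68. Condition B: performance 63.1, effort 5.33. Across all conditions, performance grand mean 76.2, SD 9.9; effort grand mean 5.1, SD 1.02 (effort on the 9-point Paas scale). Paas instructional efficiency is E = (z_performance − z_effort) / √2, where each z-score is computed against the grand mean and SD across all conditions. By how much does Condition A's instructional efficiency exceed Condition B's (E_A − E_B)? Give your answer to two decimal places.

1.13

Condition A: z_P = (92.0 − 76.2)/9.9 = 1.5960; z_E = (6.68 − 5.1)/1.02 = 1.5490; E_A = (1.5960 − 1.5490)/√2 = 0.0332.
Condition B: z_P = (63.1 − 76.2)/9.9 = -1.3232; z_E = (5.33 − 5.1)/1.02 = 0.2255; E_B = (-1.3232 − 0.2255)/√2 = -1.0951.
E_A − E_B = 0.0332 − (-1.0951) = 1.1283 ≈ 1.13.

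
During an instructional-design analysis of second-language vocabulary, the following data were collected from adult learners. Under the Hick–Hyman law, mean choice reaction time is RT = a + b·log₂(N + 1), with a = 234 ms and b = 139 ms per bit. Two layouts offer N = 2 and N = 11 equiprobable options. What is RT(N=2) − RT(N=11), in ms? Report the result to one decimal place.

RT(2) = 234 + 139·log₂(3) = 234 + 139·1.5850 = 454.3150 ms.
RT(11) = 234 + 139·log₂(12) = 234 + 139·3.5850 = 732.3150 ms.
Difference = 454.3150 − 732.3150 = -278.0000 ≈ -278.0 ms.

-278.0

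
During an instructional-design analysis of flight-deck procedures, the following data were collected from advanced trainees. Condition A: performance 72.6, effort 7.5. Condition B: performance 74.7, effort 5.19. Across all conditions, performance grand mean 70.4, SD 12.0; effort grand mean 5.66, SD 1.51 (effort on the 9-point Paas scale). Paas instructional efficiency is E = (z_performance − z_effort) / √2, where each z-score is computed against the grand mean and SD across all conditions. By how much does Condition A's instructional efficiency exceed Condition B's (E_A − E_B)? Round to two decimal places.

-1.21

Condition A: z_P = (72.6 − 70.4)/12.0 = 0.1833; z_E = (7.5 − 5.66)/1.51 = 1.2185; E_A = (0.1833 − 1.2185)/√2 = -0.7320.
Condition B: z_P = (74.7 − 70.4)/12.0 = 0.3583; z_E = (5.19 − 5.66)/1.51 = -0.3113; E_B = (0.3583 − (-0.3113))/√2 = 0.4735.
E_A − E_B = -0.7320 − 0.4735 = -1.2055 ≈ -1.21.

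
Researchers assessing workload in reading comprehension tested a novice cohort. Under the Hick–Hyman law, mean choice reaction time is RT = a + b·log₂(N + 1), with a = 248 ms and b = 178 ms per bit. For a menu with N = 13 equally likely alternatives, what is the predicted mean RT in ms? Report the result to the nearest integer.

926

log₂(13 + 1) = log₂(14) = 3.8074.
RT = 248 + 178 × 3.8074 = 248 + 677.7172 = 925.7172 ms.
≈ 926 ms.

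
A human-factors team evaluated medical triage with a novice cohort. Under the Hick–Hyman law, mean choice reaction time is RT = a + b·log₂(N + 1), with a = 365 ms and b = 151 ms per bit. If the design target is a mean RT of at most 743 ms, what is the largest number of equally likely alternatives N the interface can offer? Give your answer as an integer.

Set 365 + 151·log₂(N + 1) ≤ 743.
log₂(N + 1) ≤ (743 − 365) / 151 = 2.5033.
N + 1 ≤ 2^2.5033 = 5.6698.
N ≤ 4.6698, so the largest integer N is 4.

4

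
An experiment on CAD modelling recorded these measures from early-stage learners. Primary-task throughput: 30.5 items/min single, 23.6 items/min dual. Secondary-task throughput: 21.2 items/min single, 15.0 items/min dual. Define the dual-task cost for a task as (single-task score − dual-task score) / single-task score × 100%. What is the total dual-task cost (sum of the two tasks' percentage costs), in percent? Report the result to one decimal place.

Primary cost = (30.5 − 23.6) / 30.5 × 100% = 22.6230%.
Secondary cost = (21.2 − 15.0) / 21.2 × 100% = 29.2453%.
Total = 22.6230% + 29.2453% = 51.8683% ≈ 51.9%.

51.9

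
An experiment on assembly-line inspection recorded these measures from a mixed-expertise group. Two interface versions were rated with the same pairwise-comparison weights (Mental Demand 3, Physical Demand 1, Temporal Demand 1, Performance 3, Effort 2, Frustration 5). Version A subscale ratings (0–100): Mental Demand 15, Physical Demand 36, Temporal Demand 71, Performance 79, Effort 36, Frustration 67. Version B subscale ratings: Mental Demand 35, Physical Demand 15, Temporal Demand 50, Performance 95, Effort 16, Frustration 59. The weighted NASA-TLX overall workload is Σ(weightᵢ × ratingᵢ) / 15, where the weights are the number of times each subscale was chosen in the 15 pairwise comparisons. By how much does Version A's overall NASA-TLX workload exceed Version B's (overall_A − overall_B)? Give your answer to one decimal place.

Version A weighted sum = 3·15 + 1·36 + 1·71 + 3·79 + 2·36 + 5·67 = 45 + 36 + 71 + 237 + 72 + 335 = 796; overall_A = 796/15 = 53.0667.
Version B weighted sum = 3·35 + 1·15 + 1·50 + 3·95 + 2·16 + 5·59 = 105 + 15 + 50 + 285 + 32 + 295 = 782; overall_B = 782/15 = 52.1333.
Difference = 53.0667 − 52.1333 = 0.9334 ≈ 0.9.

0.9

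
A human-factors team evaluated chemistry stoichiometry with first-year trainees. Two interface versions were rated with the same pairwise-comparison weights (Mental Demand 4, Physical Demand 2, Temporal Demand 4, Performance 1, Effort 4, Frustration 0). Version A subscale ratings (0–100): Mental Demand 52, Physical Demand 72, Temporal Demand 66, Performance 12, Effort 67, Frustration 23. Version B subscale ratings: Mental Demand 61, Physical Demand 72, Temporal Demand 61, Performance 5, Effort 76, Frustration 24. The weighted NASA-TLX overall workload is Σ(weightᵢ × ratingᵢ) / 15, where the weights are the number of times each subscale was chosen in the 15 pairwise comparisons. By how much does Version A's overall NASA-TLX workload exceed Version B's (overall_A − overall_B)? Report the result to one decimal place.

Version A weighted sum = 4·52 + 2·72 + 4·66 + 1·12 + 4·67 + 0·23 = 208 + 144 + 264 + 12 + 268 + 0 = 896; overall_A = 896/15 = 59.7333.
Version B weighted sum = 4·61 + 2·72 + 4·61 + 1·5 + 4·76 + 0·24 = 244 + 144 + 244 + 5 + 304 + 0 = 941; overall_B = 941/15 = 62.7333.
Difference = 59.7333 − 62.7333 = -3.0000 ≈ -3.0.

-3.0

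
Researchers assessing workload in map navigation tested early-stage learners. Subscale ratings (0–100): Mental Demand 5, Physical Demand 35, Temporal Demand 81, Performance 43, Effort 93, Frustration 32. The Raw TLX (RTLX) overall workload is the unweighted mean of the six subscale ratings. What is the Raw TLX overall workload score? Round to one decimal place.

48.2

Sum of ratings = 5 + 35 + 81 + 43 + 93 + 32 = 289.
RTLX = 289 / 6 = 48.1667 ≈ 48.2.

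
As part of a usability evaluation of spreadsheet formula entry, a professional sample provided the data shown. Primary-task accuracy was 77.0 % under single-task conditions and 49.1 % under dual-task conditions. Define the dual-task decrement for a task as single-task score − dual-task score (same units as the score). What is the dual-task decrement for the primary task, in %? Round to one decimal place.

27.9

Decrement = 77.0 − 49.1 = 27.9000 % ≈ 27.9 %.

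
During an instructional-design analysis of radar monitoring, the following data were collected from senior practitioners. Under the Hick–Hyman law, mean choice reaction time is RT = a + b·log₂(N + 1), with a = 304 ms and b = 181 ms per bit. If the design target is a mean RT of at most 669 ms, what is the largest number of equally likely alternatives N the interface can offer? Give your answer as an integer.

3

Set 304 + 181·log₂(N + 1) ≤ 669.
log₂(N + 1) ≤ (669 − 304) / 181 = 2.0166.
N + 1 ≤ 2^2.0166 = 4.0463.
N ≤ 3.0463, so the largest integer N is 3.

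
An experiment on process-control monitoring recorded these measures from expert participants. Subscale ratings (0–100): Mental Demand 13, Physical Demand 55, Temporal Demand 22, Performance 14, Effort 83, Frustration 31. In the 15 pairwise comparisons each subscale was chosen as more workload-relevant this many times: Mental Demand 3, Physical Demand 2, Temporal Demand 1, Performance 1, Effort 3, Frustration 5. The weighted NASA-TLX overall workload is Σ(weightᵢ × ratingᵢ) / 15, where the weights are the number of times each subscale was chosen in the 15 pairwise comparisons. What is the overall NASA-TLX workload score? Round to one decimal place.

The tallies are the weights (they sum to 15).
Weighted sum = 3·13 + 2·55 + 1·22 + 1·14 + 3·83 + 5·31
            = 39 + 110 + 22 + 14 + 249 + 155 = 589.
Overall workload = 589 / 15 = 39.2667 ≈ 39.3.

39.3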